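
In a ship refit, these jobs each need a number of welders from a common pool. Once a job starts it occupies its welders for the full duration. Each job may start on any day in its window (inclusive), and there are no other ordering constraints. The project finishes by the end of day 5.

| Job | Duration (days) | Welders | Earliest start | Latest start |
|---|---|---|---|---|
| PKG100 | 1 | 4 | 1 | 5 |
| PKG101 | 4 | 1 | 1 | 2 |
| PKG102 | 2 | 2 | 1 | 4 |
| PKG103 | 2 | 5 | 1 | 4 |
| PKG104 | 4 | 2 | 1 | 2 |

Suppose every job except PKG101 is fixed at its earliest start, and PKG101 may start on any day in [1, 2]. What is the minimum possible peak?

13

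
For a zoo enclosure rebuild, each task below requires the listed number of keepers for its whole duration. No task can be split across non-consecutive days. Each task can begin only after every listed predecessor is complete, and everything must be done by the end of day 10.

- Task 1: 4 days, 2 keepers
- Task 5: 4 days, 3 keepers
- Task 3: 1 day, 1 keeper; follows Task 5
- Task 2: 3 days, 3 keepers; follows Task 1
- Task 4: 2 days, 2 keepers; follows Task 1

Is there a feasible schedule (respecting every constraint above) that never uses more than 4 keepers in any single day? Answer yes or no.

no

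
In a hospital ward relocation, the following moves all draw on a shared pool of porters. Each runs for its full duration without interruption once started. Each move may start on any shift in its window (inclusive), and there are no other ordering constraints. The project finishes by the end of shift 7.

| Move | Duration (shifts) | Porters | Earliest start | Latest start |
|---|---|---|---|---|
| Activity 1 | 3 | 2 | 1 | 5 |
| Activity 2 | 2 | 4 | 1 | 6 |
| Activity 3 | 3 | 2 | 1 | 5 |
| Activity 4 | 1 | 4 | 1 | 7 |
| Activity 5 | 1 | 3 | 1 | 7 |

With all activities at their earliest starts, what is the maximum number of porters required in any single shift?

15

Early-start schedule: Activity 1@1, Activity 2@1, Activity 3@1, Activity 4@1, Activity 5@1.
Load per shift: shift 1: 15, shift 2: 8, shift 3: 4, shift 4: 0, shift 5: 0, shift 6: 0, shift 7: 0.
Peak is 15.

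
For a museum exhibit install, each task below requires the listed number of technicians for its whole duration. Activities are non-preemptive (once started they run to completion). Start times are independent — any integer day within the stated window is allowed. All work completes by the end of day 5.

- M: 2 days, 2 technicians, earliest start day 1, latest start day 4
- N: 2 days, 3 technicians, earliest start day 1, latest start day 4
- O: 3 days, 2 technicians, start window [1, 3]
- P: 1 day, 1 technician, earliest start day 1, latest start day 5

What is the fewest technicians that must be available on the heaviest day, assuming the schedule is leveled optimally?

4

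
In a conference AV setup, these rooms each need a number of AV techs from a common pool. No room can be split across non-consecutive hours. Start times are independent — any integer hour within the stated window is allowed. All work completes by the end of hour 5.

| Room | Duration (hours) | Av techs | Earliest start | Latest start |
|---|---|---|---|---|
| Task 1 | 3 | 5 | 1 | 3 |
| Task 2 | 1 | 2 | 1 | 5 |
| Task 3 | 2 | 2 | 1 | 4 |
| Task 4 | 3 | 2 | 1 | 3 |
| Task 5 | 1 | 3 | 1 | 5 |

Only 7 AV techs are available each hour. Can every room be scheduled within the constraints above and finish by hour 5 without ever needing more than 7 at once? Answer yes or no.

yes

Schedule Task 1@1, Task 2@1, Task 3@4, Task 4@2, Task 5@4: h1:7  h2:7  h3:7  h4:7  h5:2 — peak 7 ≤ 7.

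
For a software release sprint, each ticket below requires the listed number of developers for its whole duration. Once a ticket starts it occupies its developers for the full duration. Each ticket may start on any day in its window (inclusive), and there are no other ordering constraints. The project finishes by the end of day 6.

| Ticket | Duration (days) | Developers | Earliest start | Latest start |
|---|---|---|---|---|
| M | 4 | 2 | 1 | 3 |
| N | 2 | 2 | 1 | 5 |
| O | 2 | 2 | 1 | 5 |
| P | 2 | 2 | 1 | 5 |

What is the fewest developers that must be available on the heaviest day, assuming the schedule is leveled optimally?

4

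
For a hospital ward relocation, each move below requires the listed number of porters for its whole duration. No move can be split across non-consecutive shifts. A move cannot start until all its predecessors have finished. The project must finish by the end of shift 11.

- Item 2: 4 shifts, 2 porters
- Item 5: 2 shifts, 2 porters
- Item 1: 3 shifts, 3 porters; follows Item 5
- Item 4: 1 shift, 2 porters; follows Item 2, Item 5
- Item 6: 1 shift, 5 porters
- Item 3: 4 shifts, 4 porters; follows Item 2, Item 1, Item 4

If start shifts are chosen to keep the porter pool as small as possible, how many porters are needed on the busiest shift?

5

Early-start (Item 2@1, Item 5@1, Item 1@3, Item 4@5, Item 6@1, Item 3@6) gives peak 9: s1:9  s2:4  s3:5  s4:5  s5:5  s6:4  s7:4  s8:4  s9:4  s10:0  s11:0.
Shift Item 6→6, Item 3→7.
Schedule Item 2@1, Item 5@1, Item 1@3, Item 4@5, Item 6@6, Item 3@7: s1:4  s2:4  s3:5  s4:5  s5:5  s6:5  s7:4  s8:4  s9:4  s10:4  s11:0 — peak 5.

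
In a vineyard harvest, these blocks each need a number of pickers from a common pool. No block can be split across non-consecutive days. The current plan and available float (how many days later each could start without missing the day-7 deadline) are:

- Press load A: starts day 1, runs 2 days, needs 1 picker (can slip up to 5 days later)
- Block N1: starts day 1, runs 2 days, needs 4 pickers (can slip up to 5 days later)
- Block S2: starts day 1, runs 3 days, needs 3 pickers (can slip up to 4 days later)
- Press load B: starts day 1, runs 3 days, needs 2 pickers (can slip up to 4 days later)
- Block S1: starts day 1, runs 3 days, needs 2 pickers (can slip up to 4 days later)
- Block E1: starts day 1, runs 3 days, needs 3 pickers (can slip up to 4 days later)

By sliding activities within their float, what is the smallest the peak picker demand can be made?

Early-start (Press load A@1, Block N1@1, Block S2@1, Press load B@1, Block S1@1, Block E1@1) gives peak 15: d1:15  d2:15  d3:10  d4:0  d5:0  d6:0  d7:0.
Shift Block N1→3, Press load B→4, Block S1→5, Block E1→5.
Schedule Press load A@1, Block N1@3, Block S2@1, Press load B@4, Block S1@5, Block E1@5: d1:4  d2:4  d3:7  d4:6  d5:7  d6:7  d7:5 — peak 7.

7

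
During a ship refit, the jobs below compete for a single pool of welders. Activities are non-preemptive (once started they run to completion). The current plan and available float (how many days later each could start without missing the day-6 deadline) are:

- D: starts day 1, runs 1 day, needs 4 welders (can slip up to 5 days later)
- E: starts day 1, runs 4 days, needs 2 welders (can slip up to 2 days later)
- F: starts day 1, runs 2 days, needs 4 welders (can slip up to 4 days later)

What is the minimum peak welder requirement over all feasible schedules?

6

Early-start (D@1, E@1, F@1) gives peak 10: d1:10  d2:6  d3:2  d4:2  d5:0  d6:0.
Shift F→2.
Schedule D@1, E@1, F@2: d1:6  d2:6  d3:6  d4:2  d5:0  d6:0 — peak 6.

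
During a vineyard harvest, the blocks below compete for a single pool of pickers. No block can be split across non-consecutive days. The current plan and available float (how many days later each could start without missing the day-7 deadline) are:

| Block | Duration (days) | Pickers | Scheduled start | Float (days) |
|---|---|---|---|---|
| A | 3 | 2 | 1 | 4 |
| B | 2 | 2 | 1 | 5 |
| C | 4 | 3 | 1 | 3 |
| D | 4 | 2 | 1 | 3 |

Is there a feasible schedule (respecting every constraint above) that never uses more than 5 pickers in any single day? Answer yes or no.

Schedule A@1, B@1, C@3, D@4: d1:4  d2:4  d3:5  d4:5  d5:5  d6:5  d7:2 — peak 5 ≤ 5.

yes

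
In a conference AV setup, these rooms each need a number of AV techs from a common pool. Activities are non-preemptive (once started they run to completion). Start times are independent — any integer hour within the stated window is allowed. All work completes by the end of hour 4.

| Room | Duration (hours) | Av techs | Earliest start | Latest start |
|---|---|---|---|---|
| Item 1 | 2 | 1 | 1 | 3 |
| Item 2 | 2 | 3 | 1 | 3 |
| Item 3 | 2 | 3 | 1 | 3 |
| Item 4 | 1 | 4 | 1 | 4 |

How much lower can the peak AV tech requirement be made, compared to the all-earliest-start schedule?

5

Early-start peak: h1:11  h2:7  h3:0  h4:0 ⇒ 11.
Leveled (Item 1@1, Item 2@2, Item 3@3, Item 4@1): h1:5  h2:4  h3:6  h4:3 ⇒ 6.
Reduction 11 − 6 = 5.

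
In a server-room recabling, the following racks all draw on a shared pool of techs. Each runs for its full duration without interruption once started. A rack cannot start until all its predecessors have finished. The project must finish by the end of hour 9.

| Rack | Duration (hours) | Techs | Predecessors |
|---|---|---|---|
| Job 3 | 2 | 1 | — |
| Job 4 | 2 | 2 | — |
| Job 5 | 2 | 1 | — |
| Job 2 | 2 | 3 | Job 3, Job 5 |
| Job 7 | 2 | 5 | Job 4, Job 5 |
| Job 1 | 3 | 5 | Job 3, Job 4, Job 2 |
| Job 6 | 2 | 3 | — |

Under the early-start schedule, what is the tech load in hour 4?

At early start, hour 4 has: Job 2, Job 7.
Demand: 3 + 5 = 8.

8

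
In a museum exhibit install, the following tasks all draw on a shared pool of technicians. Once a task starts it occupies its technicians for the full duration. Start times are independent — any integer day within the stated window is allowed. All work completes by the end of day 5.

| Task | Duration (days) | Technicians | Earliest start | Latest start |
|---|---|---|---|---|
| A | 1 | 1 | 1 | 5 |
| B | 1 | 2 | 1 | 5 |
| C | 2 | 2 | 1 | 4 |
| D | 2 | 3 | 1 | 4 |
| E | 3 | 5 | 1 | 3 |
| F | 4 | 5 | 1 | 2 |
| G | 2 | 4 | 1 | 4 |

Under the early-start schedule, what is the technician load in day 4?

5

At early start, day 4 has: F.
Demand: 5 = 5.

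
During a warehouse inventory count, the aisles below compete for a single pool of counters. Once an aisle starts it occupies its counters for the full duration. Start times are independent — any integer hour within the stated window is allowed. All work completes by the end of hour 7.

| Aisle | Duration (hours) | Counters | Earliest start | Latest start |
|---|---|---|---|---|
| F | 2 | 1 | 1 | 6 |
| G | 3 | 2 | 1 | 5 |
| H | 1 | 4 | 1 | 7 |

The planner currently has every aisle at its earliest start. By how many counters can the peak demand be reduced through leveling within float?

Early-start peak: h1:7  h2:3  h3:2  h4:0  h5:0  h6:0  h7:0 ⇒ 7.
Leveled (F@1, G@1, H@4): h1:3  h2:3  h3:2  h4:4  h5:0  h6:0  h7:0 ⇒ 4.
Reduction 7 − 4 = 3.

3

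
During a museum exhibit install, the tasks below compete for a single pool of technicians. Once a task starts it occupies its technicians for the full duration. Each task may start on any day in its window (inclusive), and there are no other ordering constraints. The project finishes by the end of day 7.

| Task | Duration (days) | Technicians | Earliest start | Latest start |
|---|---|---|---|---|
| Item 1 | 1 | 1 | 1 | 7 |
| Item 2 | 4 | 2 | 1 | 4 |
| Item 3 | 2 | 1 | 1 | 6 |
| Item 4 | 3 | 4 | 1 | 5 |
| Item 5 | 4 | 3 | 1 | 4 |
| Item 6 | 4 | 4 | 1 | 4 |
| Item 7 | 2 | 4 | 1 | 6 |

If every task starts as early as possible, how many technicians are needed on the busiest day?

Early-start schedule: Item 1@1, Item 2@1, Item 3@1, Item 4@1, Item 5@1, Item 6@1, Item 7@1.
Load per day: day 1: 19, day 2: 18, day 3: 13, day 4: 9, day 5: 0, day 6: 0, day 7: 0.
Peak is 19.

19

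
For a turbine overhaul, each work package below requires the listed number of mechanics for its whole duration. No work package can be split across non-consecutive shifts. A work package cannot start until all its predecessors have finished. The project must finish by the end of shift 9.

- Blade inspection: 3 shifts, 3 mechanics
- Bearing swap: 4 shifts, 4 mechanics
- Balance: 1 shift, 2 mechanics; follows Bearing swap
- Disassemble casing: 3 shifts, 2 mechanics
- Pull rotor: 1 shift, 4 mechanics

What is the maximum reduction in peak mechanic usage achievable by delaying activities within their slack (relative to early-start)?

Early-start peak: s1:13  s2:9  s3:9  s4:4  s5:2  s6:0  s7:0  s8:0  s9:0 ⇒ 13.
Leveled (Blade inspection@1, Bearing swap@4, Balance@8, Disassemble casing@1, Pull rotor@9): s1:5  s2:5  s3:5  s4:4  s5:4  s6:4  s7:4  s8:2  s9:4 ⇒ 5.
Reduction 13 − 5 = 8.

8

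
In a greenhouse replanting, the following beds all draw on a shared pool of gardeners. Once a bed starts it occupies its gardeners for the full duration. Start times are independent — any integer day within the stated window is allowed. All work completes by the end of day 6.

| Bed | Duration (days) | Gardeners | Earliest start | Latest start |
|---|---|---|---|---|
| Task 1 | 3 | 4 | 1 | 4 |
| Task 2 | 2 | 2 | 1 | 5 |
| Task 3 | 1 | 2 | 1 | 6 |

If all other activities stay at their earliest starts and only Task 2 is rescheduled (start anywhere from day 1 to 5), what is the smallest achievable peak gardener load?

6

Task 2@1: d1:8  d2:6  d3:4  d4:0  d5:0  d6:0 → peak 8
Task 2@2: d1:6  d2:6  d3:6  d4:0  d5:0  d6:0 → peak 6
Task 2@3: d1:6  d2:4  d3:6  d4:2  d5:0  d6:0 → peak 6
Task 2@4: d1:6  d2:4  d3:4  d4:2  d5:2  d6:0 → peak 6
Task 2@5: d1:6  d2:4  d3:4  d4:0  d5:2  d6:2 → peak 6
Best is Task 2@2, peak 6.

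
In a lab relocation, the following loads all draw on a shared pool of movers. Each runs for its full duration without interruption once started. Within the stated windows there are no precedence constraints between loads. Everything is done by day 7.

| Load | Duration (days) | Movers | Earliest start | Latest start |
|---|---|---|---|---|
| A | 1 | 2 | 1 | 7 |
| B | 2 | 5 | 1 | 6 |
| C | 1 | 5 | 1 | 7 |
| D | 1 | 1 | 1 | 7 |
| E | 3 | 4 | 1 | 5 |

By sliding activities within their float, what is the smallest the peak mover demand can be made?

5

Early-start (A@1, B@1, C@1, D@1, E@1) gives peak 17: d1:17  d2:9  d3:4  d4:0  d5:0  d6:0  d7:0.
Shift B→2, C→4, E→5.
Schedule A@1, B@2, C@4, D@1, E@5: d1:3  d2:5  d3:5  d4:5  d5:4  d6:4  d7:4 — peak 5.
Total mover-days = 30 over 7 days ⇒ peak ≥ ⌈30/7⌉ = 5, so 5 is optimal.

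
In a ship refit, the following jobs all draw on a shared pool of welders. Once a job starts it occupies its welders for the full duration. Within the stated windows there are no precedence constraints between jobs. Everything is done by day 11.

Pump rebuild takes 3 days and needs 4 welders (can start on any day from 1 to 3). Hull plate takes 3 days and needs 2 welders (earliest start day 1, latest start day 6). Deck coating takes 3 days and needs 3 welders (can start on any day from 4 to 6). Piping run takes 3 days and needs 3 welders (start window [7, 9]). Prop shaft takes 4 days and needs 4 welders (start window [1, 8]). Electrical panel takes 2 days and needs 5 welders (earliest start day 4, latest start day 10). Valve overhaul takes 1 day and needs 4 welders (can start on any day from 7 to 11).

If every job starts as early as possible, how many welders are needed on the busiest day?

12

Early-start schedule: Pump rebuild@1, Hull plate@1, Deck coating@4, Piping run@7, Prop shaft@1, Electrical panel@4, Valve overhaul@7.
Load per day: day 1: 10, day 2: 10, day 3: 10, day 4: 12, day 5: 8, day 6: 3, day 7: 7, day 8: 3, day 9: 3, day 10: 0, day 11: 0.
Peak is 12.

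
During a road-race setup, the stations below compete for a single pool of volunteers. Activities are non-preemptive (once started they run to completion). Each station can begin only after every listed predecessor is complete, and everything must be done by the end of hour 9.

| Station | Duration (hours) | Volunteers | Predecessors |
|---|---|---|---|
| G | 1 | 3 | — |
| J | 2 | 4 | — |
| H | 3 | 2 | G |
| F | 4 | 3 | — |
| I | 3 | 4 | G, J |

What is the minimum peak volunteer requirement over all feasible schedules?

Early-start (G@1, J@1, H@2, F@1, I@3) gives peak 10: h1:10  h2:9  h3:9  h4:9  h5:4  h6:0  h7:0  h8:0  h9:0.
Shift J→5, I→7.
Schedule G@1, J@5, H@2, F@1, I@7: h1:6  h2:5  h3:5  h4:5  h5:4  h6:4  h7:4  h8:4  h9:4 — peak 6.

6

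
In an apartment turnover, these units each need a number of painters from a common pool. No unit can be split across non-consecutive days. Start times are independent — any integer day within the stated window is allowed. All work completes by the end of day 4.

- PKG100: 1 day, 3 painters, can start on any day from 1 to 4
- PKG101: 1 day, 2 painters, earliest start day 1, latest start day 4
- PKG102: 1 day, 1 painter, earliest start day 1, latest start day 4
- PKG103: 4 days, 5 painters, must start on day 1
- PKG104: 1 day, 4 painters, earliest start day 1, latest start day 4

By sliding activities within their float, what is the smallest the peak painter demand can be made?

9

Early-start (PKG100@1, PKG101@1, PKG102@1, PKG103@1, PKG104@1) gives peak 15: d1:15  d2:5  d3:5  d4:5.
Shift PKG101→2, PKG104→3.
Schedule PKG100@1, PKG101@2, PKG102@1, PKG103@1, PKG104@3: d1:9  d2:7  d3:9  d4:5 — peak 9.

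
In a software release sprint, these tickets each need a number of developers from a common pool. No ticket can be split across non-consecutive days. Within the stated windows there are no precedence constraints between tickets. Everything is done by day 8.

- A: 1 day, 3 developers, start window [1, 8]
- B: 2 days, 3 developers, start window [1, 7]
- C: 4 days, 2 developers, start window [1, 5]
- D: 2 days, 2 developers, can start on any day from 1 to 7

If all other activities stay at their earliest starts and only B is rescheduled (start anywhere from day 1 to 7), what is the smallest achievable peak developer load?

7

B@1: d1:10  d2:7  d3:2  d4:2  d5:0  d6:0  d7:0  d8:0 → peak 10
B@2: d1:7  d2:7  d3:5  d4:2  d5:0  d6:0  d7:0  d8:0 → peak 7
B@3: d1:7  d2:4  d3:5  d4:5  d5:0  d6:0  d7:0  d8:0 → peak 7
B@4: d1:7  d2:4  d3:2  d4:5  d5:3  d6:0  d7:0  d8:0 → peak 7
B@5: d1:7  d2:4  d3:2  d4:2  d5:3  d6:3  d7:0  d8:0 → peak 7
B@6: d1:7  d2:4  d3:2  d4:2  d5:0  d6:3  d7:3  d8:0 → peak 7
B@7: d1:7  d2:4  d3:2  d4:2  d5:0  d6:0  d7:3  d8:3 → peak 7
Best is B@2, peak 7.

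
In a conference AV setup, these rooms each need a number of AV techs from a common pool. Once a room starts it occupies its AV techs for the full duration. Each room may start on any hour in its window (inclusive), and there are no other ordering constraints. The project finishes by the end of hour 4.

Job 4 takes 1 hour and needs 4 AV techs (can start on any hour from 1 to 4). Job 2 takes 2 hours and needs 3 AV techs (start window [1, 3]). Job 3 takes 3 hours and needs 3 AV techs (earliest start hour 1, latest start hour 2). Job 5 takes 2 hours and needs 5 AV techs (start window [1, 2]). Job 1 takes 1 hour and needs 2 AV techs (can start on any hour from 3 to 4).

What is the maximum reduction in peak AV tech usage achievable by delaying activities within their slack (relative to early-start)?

7

Early-start peak: h1:15  h2:11  h3:5  h4:0 ⇒ 15.
Leveled (Job 4@4, Job 2@3, Job 3@1, Job 5@1, Job 1@3): h1:8  h2:8  h3:8  h4:7 ⇒ 8.
Reduction 15 − 8 = 7.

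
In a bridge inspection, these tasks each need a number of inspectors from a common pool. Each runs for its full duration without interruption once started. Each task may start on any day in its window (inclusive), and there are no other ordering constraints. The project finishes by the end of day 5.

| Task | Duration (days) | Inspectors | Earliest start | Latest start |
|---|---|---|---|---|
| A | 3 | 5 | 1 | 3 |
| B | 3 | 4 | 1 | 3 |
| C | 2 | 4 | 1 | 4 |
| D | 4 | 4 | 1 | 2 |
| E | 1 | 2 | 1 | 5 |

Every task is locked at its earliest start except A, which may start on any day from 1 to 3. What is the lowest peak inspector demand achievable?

14

A@1: d1:19  d2:17  d3:13  d4:4  d5:0 → peak 19
A@2: d1:14  d2:17  d3:13  d4:9  d5:0 → peak 17
A@3: d1:14  d2:12  d3:13  d4:9  d5:5 → peak 14
Best is A@3, peak 14.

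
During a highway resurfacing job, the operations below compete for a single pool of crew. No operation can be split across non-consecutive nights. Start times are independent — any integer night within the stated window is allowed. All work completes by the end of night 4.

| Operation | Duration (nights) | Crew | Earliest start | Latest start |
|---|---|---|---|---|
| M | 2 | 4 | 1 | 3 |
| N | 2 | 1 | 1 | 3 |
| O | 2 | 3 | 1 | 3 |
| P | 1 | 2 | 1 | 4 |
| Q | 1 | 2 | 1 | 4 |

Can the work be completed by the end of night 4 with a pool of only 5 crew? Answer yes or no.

yes

Schedule M@1, N@1, O@3, P@3, Q@4: n1:5  n2:5  n3:5  n4:5 — peak 5 ≤ 5.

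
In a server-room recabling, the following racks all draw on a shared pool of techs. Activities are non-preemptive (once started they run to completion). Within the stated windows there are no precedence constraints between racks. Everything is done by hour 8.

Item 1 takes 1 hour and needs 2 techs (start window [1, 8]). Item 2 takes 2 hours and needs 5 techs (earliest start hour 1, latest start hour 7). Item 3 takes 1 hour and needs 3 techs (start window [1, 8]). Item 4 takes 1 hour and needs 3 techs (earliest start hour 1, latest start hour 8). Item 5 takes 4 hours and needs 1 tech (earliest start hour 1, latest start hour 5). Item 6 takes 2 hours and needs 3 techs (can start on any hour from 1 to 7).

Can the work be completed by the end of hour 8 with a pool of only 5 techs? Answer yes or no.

Schedule Item 1@1, Item 2@2, Item 3@1, Item 4@4, Item 5@4, Item 6@5: h1:5  h2:5  h3:5  h4:4  h5:4  h6:4  h7:1  h8:0 — peak 5 ≤ 5.

yes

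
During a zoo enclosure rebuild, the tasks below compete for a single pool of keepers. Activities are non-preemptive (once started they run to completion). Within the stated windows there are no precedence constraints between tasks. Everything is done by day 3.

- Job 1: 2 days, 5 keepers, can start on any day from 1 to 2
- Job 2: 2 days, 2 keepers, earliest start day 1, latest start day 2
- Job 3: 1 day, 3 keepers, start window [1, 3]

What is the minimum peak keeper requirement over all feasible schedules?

Early-start (Job 1@1, Job 2@1, Job 3@1) gives peak 10: d1:10  d2:7  d3:0.
Shift Job 3→3.
Schedule Job 1@1, Job 2@1, Job 3@3: d1:7  d2:7  d3:3 — peak 7.
No arrangement of the 12 feasible schedules does better.

7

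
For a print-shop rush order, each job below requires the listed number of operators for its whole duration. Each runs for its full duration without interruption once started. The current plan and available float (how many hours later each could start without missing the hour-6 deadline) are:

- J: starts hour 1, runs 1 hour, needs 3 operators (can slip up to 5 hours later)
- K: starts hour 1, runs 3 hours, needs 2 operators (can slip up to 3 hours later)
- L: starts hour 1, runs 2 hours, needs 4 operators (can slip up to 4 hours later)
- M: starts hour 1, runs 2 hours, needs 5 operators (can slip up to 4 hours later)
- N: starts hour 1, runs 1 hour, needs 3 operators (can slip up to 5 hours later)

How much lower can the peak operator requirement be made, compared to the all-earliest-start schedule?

11

Early-start peak: h1:17  h2:11  h3:2  h4:0  h5:0  h6:0 ⇒ 17.
Leveled (J@1, K@1, L@2, M@4, N@6): h1:5  h2:6  h3:6  h4:5  h5:5  h6:3 ⇒ 6.
Reduction 17 − 6 = 11.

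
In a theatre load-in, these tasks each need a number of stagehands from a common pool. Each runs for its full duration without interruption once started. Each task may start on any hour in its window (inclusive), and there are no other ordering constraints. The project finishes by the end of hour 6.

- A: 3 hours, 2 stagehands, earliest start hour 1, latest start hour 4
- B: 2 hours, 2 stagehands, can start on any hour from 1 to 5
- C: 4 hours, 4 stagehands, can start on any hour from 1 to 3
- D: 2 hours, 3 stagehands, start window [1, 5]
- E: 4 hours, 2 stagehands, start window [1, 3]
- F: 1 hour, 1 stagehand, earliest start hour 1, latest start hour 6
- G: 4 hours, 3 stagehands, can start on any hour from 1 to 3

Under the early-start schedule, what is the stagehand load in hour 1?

17

At early start, hour 1 has: A, B, C, D, E, F, G.
Demand: 2 + 2 + 4 + 3 + 2 + 1 + 3 = 17.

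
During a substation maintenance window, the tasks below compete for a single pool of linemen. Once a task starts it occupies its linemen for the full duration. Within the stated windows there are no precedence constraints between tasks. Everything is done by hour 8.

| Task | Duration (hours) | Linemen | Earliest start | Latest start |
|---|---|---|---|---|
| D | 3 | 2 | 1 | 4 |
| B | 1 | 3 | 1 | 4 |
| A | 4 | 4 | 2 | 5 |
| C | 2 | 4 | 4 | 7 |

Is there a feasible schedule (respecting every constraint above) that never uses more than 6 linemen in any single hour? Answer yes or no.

yes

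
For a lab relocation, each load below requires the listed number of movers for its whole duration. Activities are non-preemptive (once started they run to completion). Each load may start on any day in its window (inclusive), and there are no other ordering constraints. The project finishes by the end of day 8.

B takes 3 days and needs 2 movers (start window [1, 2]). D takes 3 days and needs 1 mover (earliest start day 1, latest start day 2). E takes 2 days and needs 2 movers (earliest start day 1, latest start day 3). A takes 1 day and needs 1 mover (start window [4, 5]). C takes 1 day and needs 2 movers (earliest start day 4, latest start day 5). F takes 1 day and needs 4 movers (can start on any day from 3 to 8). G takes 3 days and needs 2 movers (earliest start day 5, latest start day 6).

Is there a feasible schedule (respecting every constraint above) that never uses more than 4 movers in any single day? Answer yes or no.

no

The minimum achievable peak is 5; 4 < 5, so no feasible schedule stays within the cap.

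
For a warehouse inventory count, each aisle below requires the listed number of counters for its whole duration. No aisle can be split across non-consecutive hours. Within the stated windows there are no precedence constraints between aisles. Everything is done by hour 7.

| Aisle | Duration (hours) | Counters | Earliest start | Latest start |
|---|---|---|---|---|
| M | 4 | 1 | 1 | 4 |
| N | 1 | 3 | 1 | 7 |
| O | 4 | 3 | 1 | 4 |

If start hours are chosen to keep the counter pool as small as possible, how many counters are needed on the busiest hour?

Early-start (M@1, N@1, O@1) gives peak 7: h1:7  h2:4  h3:4  h4:4  h5:0  h6:0  h7:0.
Shift O→2.
Schedule M@1, N@1, O@2: h1:4  h2:4  h3:4  h4:4  h5:3  h6:0  h7:0 — peak 4.

4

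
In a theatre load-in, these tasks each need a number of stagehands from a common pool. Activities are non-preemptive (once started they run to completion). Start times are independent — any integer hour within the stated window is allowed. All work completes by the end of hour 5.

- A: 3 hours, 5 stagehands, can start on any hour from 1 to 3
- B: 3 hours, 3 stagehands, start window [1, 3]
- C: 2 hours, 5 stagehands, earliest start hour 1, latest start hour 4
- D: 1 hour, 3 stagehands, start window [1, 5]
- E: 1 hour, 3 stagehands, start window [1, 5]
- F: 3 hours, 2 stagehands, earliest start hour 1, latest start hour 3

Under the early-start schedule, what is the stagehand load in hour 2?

15

At early start, hour 2 has: A, B, C, F.
Demand: 5 + 3 + 5 + 2 = 15.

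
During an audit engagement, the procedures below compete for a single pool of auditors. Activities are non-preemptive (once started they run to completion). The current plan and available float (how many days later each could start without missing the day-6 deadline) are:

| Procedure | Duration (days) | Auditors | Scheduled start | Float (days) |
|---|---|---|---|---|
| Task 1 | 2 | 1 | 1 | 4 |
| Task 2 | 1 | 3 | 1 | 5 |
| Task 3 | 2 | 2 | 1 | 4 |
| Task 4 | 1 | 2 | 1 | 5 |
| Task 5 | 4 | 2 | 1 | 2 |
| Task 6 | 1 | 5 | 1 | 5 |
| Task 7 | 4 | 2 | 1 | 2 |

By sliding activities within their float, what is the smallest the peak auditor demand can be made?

6

Early-start (Task 1@1, Task 2@1, Task 3@1, Task 4@1, Task 5@1, Task 6@1, Task 7@1) gives peak 17: d1:17  d2:7  d3:4  d4:4  d5:0  d6:0.
Shift Task 3→3, Task 5→2, Task 6→6, Task 7→2.
Schedule Task 1@1, Task 2@1, Task 3@3, Task 4@1, Task 5@2, Task 6@6, Task 7@2: d1:6  d2:5  d3:6  d4:6  d5:4  d6:5 — peak 6.
Total auditor-days = 32 over 6 days ⇒ peak ≥ ⌈32/6⌉ = 6, so 6 is optimal.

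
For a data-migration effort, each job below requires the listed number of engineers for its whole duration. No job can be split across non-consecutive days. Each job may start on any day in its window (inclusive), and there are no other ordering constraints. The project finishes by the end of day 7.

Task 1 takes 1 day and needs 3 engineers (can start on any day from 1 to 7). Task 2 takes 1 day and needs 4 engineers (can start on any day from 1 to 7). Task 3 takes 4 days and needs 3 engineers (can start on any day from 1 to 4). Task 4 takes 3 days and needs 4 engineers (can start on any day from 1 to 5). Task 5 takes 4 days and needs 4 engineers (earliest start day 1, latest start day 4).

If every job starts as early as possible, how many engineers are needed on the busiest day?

Early-start schedule: Task 1@1, Task 2@1, Task 3@1, Task 4@1, Task 5@1.
Load per day: day 1: 18, day 2: 11, day 3: 11, day 4: 7, day 5: 0, day 6: 0, day 7: 0.
Peak is 18.

18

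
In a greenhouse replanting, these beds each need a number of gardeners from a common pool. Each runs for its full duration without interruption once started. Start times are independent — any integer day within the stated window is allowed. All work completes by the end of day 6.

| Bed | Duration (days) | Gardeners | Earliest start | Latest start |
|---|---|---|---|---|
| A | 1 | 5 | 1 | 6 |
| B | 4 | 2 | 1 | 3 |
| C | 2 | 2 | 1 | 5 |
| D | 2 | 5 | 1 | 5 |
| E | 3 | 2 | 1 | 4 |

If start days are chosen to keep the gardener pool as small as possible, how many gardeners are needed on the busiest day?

Early-start (A@1, B@1, C@1, D@1, E@1) gives peak 16: d1:16  d2:11  d3:4  d4:2  d5:0  d6:0.
Shift C→2, D→5, E→2.
Schedule A@1, B@1, C@2, D@5, E@2: d1:7  d2:6  d3:6  d4:4  d5:5  d6:5 — peak 7.

7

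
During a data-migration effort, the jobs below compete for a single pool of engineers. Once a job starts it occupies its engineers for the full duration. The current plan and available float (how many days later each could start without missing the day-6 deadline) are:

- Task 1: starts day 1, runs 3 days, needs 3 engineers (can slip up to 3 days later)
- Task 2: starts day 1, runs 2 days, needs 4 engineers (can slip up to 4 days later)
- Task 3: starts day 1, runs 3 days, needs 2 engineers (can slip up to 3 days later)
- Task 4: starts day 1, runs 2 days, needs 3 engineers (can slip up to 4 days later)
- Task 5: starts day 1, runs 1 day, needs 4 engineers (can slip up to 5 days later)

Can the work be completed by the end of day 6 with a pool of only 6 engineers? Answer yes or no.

Schedule Task 1@1, Task 2@4, Task 3@3, Task 4@1, Task 5@6: d1:6  d2:6  d3:5  d4:6  d5:6  d6:4 — peak 6 ≤ 6.

yes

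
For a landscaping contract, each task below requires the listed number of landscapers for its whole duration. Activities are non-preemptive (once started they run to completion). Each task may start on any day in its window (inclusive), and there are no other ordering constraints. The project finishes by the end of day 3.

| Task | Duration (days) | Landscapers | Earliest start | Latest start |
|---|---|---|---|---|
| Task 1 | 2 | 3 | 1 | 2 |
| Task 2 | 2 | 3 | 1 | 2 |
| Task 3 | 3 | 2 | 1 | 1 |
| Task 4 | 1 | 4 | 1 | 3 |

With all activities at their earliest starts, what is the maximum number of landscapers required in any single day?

12

Early-start schedule: Task 1@1, Task 2@1, Task 3@1, Task 4@1.
Load per day: day 1: 12, day 2: 8, day 3: 2.
Peak is 12.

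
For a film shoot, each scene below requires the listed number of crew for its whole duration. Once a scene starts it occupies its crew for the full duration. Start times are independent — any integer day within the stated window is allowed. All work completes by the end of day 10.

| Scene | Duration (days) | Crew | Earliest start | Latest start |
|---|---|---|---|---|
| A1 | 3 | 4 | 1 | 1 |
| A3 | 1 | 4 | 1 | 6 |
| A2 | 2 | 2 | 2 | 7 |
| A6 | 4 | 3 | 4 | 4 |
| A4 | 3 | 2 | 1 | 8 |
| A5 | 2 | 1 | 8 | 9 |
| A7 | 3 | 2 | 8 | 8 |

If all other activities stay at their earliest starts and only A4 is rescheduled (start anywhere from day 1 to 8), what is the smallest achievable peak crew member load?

8

A4@1: d1:10  d2:8  d3:8  d4:3  d5:3  d6:3  d7:3  d8:3  d9:3  d10:2 → peak 10
A4@2: d1:8  d2:8  d3:8  d4:5  d5:3  d6:3  d7:3  d8:3  d9:3  d10:2 → peak 8
A4@3: d1:8  d2:6  d3:8  d4:5  d5:5  d6:3  d7:3  d8:3  d9:3  d10:2 → peak 8
A4@4: d1:8  d2:6  d3:6  d4:5  d5:5  d6:5  d7:3  d8:3  d9:3  d10:2 → peak 8
A4@5: d1:8  d2:6  d3:6  d4:3  d5:5  d6:5  d7:5  d8:3  d9:3  d10:2 → peak 8
A4@6: d1:8  d2:6  d3:6  d4:3  d5:3  d6:5  d7:5  d8:5  d9:3  d10:2 → peak 8
A4@7: d1:8  d2:6  d3:6  d4:3  d5:3  d6:3  d7:5  d8:5  d9:5  d10:2 → peak 8
A4@8: d1:8  d2:6  d3:6  d4:3  d5:3  d6:3  d7:3  d8:5  d9:5  d10:4 → peak 8
Best is A4@2, peak 8.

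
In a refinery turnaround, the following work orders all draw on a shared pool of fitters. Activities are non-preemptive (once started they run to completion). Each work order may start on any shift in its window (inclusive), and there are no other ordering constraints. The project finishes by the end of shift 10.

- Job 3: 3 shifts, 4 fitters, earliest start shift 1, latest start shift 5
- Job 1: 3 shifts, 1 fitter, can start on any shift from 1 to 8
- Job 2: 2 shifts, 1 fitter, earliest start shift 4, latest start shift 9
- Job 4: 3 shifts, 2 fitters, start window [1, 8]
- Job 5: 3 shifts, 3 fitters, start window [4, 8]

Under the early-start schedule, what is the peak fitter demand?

7

Early-start schedule: Job 3@1, Job 1@1, Job 2@4, Job 4@1, Job 5@4.
Load per shift: shift 1: 7, shift 2: 7, shift 3: 7, shift 4: 4, shift 5: 4, shift 6: 3, shift 7: 0, shift 8: 0, shift 9: 0, shift 10: 0.
Peak is 7.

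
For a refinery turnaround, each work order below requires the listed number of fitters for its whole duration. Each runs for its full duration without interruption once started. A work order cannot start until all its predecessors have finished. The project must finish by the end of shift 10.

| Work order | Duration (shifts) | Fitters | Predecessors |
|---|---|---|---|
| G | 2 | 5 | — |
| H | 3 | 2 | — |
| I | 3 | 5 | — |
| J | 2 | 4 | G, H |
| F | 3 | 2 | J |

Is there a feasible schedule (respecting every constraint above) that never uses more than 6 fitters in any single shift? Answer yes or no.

The minimum achievable peak is 7; 6 < 7, so no feasible schedule stays within the cap.

no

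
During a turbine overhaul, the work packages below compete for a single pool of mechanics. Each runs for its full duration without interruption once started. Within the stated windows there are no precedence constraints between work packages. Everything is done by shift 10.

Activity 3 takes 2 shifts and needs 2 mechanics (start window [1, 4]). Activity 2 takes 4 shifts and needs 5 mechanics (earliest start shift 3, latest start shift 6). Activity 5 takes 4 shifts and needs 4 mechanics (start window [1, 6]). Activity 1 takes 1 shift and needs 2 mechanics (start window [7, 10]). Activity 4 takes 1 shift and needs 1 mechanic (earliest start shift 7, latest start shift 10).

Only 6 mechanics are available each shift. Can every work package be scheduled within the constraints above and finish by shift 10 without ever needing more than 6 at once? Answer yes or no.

yes

Schedule Activity 3@1, Activity 2@5, Activity 5@1, Activity 1@9, Activity 4@7: s1:6  s2:6  s3:4  s4:4  s5:5  s6:5  s7:6  s8:5  s9:2  s10:0 — peak 6 ≤ 6.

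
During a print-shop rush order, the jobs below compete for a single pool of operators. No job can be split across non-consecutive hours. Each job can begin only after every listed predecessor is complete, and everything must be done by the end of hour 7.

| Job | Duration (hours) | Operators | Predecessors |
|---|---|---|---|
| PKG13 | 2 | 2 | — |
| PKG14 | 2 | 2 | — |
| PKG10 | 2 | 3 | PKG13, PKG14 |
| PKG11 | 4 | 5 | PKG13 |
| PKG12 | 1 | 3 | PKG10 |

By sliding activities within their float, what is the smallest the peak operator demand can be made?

Schedule PKG13@1, PKG14@1, PKG10@3, PKG11@3, PKG12@5: h1:4  h2:4  h3:8  h4:8  h5:8  h6:5  h7:0 — peak 8.

8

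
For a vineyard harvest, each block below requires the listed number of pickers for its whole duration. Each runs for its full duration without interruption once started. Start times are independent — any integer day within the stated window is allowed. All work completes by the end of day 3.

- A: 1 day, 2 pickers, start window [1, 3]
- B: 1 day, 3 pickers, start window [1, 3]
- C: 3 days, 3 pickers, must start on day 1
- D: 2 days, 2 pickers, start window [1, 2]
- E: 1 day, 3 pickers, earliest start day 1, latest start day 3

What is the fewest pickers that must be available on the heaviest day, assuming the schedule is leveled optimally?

8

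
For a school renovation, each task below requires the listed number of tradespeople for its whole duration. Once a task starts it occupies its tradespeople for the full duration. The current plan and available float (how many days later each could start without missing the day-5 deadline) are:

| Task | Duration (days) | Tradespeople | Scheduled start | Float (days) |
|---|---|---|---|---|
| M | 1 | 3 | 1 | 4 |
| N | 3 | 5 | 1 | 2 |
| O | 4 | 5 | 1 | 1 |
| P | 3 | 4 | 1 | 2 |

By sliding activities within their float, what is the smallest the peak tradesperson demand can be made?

Early-start (M@1, N@1, O@1, P@1) gives peak 17: d1:17  d2:14  d3:14  d4:5  d5:0.
Shift P→2.
Schedule M@1, N@1, O@1, P@2: d1:13  d2:14  d3:14  d4:9  d5:0 — peak 14.

14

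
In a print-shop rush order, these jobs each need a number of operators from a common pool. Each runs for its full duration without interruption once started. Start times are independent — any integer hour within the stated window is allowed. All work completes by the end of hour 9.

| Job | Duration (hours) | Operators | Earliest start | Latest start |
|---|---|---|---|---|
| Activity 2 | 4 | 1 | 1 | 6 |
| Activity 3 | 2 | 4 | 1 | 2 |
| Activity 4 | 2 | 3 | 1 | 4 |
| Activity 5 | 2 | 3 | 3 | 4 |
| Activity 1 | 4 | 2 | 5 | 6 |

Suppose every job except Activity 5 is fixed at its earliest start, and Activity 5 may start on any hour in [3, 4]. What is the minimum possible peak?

8

Activity 5@3: h1:8  h2:8  h3:4  h4:4  h5:2  h6:2  h7:2  h8:2  h9:0 → peak 8
Activity 5@4: h1:8  h2:8  h3:1  h4:4  h5:5  h6:2  h7:2  h8:2  h9:0 → peak 8
Best is Activity 5@3, peak 8.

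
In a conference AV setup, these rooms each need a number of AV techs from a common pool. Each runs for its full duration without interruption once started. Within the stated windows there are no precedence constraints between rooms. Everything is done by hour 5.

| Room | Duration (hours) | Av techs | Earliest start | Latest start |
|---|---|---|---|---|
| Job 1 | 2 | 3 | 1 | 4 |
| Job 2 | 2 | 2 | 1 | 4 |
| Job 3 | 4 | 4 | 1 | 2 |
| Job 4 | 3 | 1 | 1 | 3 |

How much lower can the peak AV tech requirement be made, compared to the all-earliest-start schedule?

Early-start peak: h1:10  h2:10  h3:5  h4:4  h5:0 ⇒ 10.
Leveled (Job 1@1, Job 2@3, Job 3@1, Job 4@3): h1:7  h2:7  h3:7  h4:7  h5:1 ⇒ 7.
Reduction 10 − 7 = 3.

3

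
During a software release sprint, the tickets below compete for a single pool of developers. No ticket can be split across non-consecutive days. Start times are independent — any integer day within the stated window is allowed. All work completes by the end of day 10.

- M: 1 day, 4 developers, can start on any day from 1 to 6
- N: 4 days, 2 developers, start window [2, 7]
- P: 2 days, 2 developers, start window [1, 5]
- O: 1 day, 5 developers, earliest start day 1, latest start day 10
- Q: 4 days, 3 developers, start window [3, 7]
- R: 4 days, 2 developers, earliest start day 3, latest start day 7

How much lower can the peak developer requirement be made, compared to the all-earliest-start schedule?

Early-start peak: d1:11  d2:4  d3:7  d4:7  d5:7  d6:5  d7:0  d8:0  d9:0  d10:0 ⇒ 11.
Leveled (M@1, N@2, P@2, O@6, Q@7, R@7): d1:4  d2:4  d3:4  d4:2  d5:2  d6:5  d7:5  d8:5  d9:5  d10:5 ⇒ 5.
Reduction 11 − 5 = 6.

6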